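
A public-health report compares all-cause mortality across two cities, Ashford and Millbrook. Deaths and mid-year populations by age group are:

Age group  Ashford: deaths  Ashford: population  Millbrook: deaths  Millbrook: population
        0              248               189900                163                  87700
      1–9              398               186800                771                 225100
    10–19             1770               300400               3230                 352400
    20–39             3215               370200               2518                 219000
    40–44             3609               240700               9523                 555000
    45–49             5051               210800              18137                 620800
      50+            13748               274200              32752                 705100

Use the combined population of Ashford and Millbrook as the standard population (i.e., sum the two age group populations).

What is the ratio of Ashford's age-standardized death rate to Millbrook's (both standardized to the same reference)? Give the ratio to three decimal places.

0.929

Age-specific rates per 1000 for Ashford: 1.306, 2.131, 5.892, 8.684, 14.994, 23.961, 50.139.
For Millbrook: 1.859, 3.425, 9.166, 11.498, 17.159, 29.216, 46.450.
Combined standard total = 4538100; weights = 0.0612, 0.0908, 0.1438, 0.1298, 0.1753, 0.1832, 0.2158.
Ashford: 0.0612×1.306 + 0.0908×2.131 + 0.1438×5.892 + 0.1298×8.684 + 0.1753×14.994 + 0.1832×23.961 + 0.2158×50.139 = 20.0879 per 1000.
Millbrook: 0.0612×1.859 + 0.0908×3.425 + 0.1438×9.166 + 0.1298×11.498 + 0.1753×17.159 + 0.1832×29.216 + 0.2158×46.450 = 21.6218 per 1000.
Ratio = 20.0879 ÷ 21.6218 = 0.92906.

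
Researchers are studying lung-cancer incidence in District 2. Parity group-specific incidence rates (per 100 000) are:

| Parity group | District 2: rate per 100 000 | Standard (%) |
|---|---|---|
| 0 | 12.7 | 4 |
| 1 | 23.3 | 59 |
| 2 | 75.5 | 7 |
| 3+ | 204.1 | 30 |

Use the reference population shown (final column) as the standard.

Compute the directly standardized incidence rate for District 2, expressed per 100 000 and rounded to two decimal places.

80.77

Standard weights: 0.04, 0.59, 0.07, 0.30.
Standardized rate: 0.0400×12.7 + 0.5900×23.3 + 0.0700×75.5 + 0.3000×204.1 = 80.7700 per 100 000.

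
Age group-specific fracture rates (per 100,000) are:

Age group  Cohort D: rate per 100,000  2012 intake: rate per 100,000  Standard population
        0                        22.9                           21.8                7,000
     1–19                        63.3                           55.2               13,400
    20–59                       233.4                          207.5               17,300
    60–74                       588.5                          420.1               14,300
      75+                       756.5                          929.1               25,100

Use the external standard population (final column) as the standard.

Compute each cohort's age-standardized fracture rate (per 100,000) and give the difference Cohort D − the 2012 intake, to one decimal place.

Standard total = 77,100; weights = 0.0908, 0.1738, 0.2244, 0.1855, 0.3256.
Cohort D: 0.0908×22.9 + 0.1738×63.3 + 0.2244×233.4 + 0.1855×588.5 + 0.3256×756.5 = 420.8825 per 100,000.
The 2012 intake: 0.0908×21.8 + 0.1738×55.2 + 0.2244×207.5 + 0.1855×420.1 + 0.3256×929.1 = 438.5197 per 100,000.
Difference = 420.8825 − 438.5197 = -17.6372.

-17.6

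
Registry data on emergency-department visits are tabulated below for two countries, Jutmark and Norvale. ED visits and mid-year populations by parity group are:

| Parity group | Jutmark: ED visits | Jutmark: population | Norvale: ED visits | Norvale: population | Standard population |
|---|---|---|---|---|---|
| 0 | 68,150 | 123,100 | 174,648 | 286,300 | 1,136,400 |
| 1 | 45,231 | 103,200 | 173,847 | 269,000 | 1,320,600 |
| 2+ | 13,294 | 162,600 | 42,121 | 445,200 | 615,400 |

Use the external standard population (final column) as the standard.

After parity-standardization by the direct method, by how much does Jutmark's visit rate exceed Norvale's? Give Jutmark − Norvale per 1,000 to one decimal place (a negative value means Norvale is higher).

Parity-specific rates per 1,000 for Jutmark: 553.615, 438.285, 81.759.
For Norvale: 610.017, 646.271, 94.611.
Standard total = 3,072,400; weights = 0.3699, 0.4298, 0.2003.
Jutmark: 0.3699×553.615 + 0.4298×438.285 + 0.2003×81.759 = 409.5305 per 1,000.
Norvale: 0.3699×610.017 + 0.4298×646.271 + 0.2003×94.611 = 522.3648 per 1,000.
Difference = 409.5305 − 522.3648 = -112.8343.

-112.8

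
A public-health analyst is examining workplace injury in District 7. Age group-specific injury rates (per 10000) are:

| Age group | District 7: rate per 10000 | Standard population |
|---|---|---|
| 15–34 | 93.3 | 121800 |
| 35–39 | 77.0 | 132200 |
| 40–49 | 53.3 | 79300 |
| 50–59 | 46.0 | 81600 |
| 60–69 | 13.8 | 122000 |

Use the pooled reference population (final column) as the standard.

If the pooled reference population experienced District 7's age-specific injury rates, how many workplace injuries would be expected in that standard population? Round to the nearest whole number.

Expected workplace injuries = Σ (standard pop × age-specific rate ÷ 10000)
= 121800×93.3/10000 + 132200×77.0/10000 + 79300×53.3/10000 + 81600×46.0/10000 + 122000×13.8/10000
= 1136.39 + 1017.94 + 422.67 + 375.36 + 168.36 = 3120.72.

3121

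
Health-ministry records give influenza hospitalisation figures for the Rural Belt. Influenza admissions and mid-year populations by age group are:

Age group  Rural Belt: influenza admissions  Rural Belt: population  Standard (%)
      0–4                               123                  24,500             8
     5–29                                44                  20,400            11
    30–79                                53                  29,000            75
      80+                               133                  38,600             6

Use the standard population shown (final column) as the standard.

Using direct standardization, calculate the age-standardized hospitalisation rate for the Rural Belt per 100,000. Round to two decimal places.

221.63

Age-specific rates per 100,000 for the Rural Belt: 502.04, 215.69, 182.76, 344.56.
Standard weights: 0.08, 0.11, 0.75, 0.06.
Standardized rate: 0.0800×502.04 + 0.1100×215.69 + 0.7500×182.76 + 0.0600×344.56 = 221.6313 per 100,000.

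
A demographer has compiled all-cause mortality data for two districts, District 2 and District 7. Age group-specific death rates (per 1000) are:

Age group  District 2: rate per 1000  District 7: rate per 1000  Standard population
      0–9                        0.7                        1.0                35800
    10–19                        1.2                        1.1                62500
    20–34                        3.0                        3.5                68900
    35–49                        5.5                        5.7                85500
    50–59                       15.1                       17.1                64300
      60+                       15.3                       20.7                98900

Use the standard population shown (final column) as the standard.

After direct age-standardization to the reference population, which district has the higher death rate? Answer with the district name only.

District 7

Standard total = 415900; weights = 0.0861, 0.1503, 0.1657, 0.2056, 0.1546, 0.2378.
District 2: 0.0861×0.7 + 0.1503×1.2 + 0.1657×3.0 + 0.2056×5.5 + 0.1546×15.1 + 0.2378×15.3 = 7.8411 per 1000.
District 7: 0.0861×1.0 + 0.1503×1.1 + 0.1657×3.5 + 0.2056×5.7 + 0.1546×17.1 + 0.2378×20.7 = 9.5692 per 1000.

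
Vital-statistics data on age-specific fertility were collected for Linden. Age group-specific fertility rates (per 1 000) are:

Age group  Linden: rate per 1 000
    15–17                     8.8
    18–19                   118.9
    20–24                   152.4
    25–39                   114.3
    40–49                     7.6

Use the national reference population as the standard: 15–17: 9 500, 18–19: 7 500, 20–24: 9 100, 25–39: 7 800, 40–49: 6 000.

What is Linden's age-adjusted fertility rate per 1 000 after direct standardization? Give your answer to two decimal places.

82.69

Standard total = 39 900; weights = 0.2381, 0.1880, 0.2281, 0.1955, 0.1504.
Standardized rate: 0.2381×8.8 + 0.1880×118.9 + 0.2281×152.4 + 0.1955×114.3 + 0.1504×7.6 = 82.6900 per 1 000.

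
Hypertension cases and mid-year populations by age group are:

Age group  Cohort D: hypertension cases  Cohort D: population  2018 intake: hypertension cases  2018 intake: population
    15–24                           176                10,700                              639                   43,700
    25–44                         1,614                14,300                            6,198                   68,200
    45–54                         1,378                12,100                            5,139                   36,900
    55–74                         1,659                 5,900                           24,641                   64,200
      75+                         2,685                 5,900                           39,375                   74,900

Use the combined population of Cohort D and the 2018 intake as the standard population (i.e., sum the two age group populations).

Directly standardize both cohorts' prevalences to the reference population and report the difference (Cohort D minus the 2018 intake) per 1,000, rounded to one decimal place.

Age-specific rates per 1,000 for Cohort D: 16.449, 112.867, 113.884, 281.186, 455.085.
For the 2018 intake: 14.622, 90.880, 139.268, 383.816, 525.701.
Combined standard total = 336,800; weights = 0.1615, 0.2450, 0.1455, 0.2081, 0.2399.
Cohort D: 0.1615×16.449 + 0.2450×112.867 + 0.1455×113.884 + 0.2081×281.186 + 0.2399×455.085 = 214.5745 per 1,000.
The 2018 intake: 0.1615×14.622 + 0.2450×90.880 + 0.1455×139.268 + 0.2081×383.816 + 0.2399×525.701 = 250.8888 per 1,000.
Difference = 214.5745 − 250.8888 = -36.3143.

-36.3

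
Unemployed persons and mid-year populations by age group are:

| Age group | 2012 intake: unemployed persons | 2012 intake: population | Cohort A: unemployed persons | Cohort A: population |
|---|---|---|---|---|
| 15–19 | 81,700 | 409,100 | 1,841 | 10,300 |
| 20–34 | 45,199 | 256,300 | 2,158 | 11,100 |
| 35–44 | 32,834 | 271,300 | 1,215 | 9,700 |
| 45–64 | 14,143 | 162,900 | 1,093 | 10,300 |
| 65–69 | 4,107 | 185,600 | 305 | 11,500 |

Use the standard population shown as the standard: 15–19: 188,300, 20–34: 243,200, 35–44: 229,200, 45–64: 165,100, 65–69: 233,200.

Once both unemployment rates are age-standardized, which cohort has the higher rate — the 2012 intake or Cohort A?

Age-specific rates per 1,000 for the 2012 intake: 199.707, 176.352, 121.025, 86.820, 22.128.
For Cohort A: 178.738, 194.414, 125.258, 106.117, 26.522.
Standard total = 1,059,000; weights = 0.1778, 0.2297, 0.2164, 0.1559, 0.2202.
The 2012 intake: 0.1778×199.707 + 0.2297×176.352 + 0.2164×121.025 + 0.1559×86.820 + 0.2202×22.128 = 120.6107 per 1,000.
Cohort A: 0.1778×178.738 + 0.2297×194.414 + 0.2164×125.258 + 0.1559×106.117 + 0.2202×26.522 = 125.9223 per 1,000.
The crude rates (138.49 vs 124.99) would put the 2012 intake higher, but that reflects its age composition; once standardized to a common age structure, Cohort A has the higher underlying rate.

Cohort A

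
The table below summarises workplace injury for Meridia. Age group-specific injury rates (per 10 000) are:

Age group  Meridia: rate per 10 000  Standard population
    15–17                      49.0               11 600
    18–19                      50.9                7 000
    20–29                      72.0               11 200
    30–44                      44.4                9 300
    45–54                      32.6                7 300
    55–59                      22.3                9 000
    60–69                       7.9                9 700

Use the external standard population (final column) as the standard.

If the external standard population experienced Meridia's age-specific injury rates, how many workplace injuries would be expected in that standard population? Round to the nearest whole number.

266

Expected workplace injuries = Σ (standard pop × age-specific rate ÷ 10 000)
= 11 600×49.0/10 000 + 7 000×50.9/10 000 + 11 200×72.0/10 000 + 9 300×44.4/10 000 + 7 300×32.6/10 000 + 9 000×22.3/10 000 + 9 700×7.9/10 000
= 56.84 + 35.63 + 80.64 + 41.29 + 23.80 + 20.07 + 7.66 = 265.93.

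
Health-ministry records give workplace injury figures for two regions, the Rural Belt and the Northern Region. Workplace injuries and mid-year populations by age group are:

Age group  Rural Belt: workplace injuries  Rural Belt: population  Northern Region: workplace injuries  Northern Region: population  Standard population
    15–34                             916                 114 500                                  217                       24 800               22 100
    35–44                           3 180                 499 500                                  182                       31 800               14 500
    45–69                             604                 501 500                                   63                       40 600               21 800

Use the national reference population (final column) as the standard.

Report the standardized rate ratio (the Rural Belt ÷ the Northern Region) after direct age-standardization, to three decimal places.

Age-specific rates per 10 000 for the Rural Belt: 80.00, 63.66, 12.04.
For the Northern Region: 87.50, 57.23, 15.52.
Standard total = 58 400; weights = 0.3784, 0.2483, 0.3733.
The Rural Belt: 0.3784×80.00 + 0.2483×63.66 + 0.3733×12.04 = 50.5767 per 10 000.
The Northern Region: 0.3784×87.50 + 0.2483×57.23 + 0.3733×15.52 = 53.1147 per 10 000.
Ratio = 50.5767 ÷ 53.1147 = 0.95222.

0.952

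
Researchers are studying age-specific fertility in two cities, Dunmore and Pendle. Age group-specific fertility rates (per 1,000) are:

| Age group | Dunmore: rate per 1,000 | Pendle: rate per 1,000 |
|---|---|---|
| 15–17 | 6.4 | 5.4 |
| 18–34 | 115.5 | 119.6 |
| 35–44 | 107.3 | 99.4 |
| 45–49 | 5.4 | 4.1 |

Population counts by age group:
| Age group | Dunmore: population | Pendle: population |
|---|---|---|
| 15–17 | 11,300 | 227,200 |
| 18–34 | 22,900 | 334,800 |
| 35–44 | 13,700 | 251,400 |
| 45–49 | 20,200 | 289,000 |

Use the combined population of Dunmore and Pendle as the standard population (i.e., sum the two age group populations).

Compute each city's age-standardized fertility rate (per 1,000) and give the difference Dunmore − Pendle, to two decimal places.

Combined standard total = 1,170,500; weights = 0.2038, 0.3056, 0.2265, 0.2642.
Dunmore: 0.2038×6.4 + 0.3056×115.5 + 0.2265×107.3 + 0.2642×5.4 = 62.3286 per 1,000.
Pendle: 0.2038×5.4 + 0.3056×119.6 + 0.2265×99.4 + 0.2642×4.1 = 61.2452 per 1,000.
Difference = 62.3286 − 61.2452 = 1.0835.

1.08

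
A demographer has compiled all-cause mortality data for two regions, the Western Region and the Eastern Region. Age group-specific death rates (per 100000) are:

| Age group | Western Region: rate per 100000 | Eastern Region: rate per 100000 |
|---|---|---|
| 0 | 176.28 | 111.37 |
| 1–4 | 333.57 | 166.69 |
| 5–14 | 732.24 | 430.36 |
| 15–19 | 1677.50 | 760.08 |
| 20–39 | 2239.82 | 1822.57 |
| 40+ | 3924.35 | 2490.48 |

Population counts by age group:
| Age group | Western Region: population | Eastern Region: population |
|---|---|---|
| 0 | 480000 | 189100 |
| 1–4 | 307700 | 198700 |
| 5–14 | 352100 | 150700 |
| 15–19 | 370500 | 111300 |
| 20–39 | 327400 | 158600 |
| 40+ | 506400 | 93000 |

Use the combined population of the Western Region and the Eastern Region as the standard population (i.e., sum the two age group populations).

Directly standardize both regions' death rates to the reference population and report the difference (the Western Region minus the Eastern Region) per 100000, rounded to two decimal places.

Combined standard total = 3245500; weights = 0.2062, 0.1560, 0.1549, 0.1485, 0.1497, 0.1847.
The Western Region: 0.2062×176.28 + 0.1560×333.57 + 0.1549×732.24 + 0.1485×1677.50 + 0.1497×2239.82 + 0.1847×3924.35 = 1511.0357 per 100000.
The Eastern Region: 0.2062×111.37 + 0.1560×166.69 + 0.1549×430.36 + 0.1485×760.08 + 0.1497×1822.57 + 0.1847×2490.48 = 961.3569 per 100000.
Difference = 1511.0357 − 961.3569 = 549.6789.

549.68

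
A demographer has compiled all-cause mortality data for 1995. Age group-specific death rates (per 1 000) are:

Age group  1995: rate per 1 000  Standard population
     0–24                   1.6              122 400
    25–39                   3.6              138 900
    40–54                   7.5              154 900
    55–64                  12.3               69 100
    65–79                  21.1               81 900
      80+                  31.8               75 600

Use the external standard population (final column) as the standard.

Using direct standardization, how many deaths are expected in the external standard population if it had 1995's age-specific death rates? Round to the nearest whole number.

Expected deaths = Σ (standard pop × age-specific rate ÷ 1 000)
= 122 400×1.6/1 000 + 138 900×3.6/1 000 + 154 900×7.5/1 000 + 69 100×12.3/1 000 + 81 900×21.1/1 000 + 75 600×31.8/1 000
= 195.84 + 500.04 + 1161.75 + 849.93 + 1728.09 + 2404.08 = 6839.73.

6840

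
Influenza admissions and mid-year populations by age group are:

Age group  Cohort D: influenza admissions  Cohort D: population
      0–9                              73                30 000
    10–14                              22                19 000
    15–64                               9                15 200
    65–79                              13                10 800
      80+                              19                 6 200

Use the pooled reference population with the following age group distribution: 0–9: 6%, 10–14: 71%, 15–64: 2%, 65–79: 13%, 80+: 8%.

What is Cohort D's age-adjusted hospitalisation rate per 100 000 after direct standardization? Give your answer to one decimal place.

Age-specific rates per 100 000 for Cohort D: 243.33, 115.79, 59.21, 120.37, 306.45.
Standard weights: 0.06, 0.71, 0.02, 0.13, 0.08.
Standardized rate: 0.0600×243.33 + 0.7100×115.79 + 0.0200×59.21 + 0.1300×120.37 + 0.0800×306.45 = 138.1590 per 100 000.

138.2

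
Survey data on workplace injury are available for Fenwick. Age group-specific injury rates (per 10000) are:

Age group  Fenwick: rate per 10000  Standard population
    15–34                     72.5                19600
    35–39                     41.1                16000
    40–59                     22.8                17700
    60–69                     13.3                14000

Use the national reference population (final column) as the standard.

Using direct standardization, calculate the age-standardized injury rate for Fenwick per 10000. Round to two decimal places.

39.65

Standard total = 67300; weights = 0.2912, 0.2377, 0.2630, 0.2080.
Standardized rate: 0.2912×72.5 + 0.2377×41.1 + 0.2630×22.8 + 0.2080×13.3 = 39.6487 per 10000.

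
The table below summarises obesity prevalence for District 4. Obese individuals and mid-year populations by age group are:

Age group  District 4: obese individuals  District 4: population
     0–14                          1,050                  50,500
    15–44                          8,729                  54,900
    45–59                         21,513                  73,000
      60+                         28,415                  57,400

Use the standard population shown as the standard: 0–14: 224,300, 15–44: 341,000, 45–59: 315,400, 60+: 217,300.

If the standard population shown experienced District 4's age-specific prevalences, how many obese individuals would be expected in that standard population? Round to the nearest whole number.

259401

Age-specific rates per 1,000 for District 4: 20.792, 158.998, 294.699, 495.035.
Expected obese individuals = Σ (standard pop × age-specific rate ÷ 1,000)
= 224,300×20.792/1,000 + 341,000×158.998/1,000 + 315,400×294.699/1,000 + 217,300×495.035/1,000
= 4663.66 + 54218.38 + 92947.95 + 107571.07 = 259401.06.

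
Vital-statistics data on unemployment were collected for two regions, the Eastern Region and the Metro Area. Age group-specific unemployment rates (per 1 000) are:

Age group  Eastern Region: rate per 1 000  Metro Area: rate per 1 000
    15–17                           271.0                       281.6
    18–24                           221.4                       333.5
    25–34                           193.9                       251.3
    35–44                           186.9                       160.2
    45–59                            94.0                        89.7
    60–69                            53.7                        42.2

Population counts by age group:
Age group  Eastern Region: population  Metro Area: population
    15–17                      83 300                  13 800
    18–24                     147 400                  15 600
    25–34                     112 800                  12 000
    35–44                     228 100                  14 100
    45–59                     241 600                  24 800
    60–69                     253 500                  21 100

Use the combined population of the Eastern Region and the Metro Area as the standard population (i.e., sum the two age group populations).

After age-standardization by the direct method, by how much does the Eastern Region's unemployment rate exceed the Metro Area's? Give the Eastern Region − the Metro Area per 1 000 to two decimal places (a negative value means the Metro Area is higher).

Combined standard total = 1 168 100; weights = 0.0831, 0.1395, 0.1068, 0.2073, 0.2281, 0.2351.
The Eastern Region: 0.0831×271.0 + 0.1395×221.4 + 0.1068×193.9 + 0.2073×186.9 + 0.2281×94.0 + 0.2351×53.7 = 146.9530 per 1 000.
The Metro Area: 0.0831×281.6 + 0.1395×333.5 + 0.1068×251.3 + 0.2073×160.2 + 0.2281×89.7 + 0.2351×42.2 = 160.3893 per 1 000.
Difference = 146.9530 − 160.3893 = -13.4363.

-13.44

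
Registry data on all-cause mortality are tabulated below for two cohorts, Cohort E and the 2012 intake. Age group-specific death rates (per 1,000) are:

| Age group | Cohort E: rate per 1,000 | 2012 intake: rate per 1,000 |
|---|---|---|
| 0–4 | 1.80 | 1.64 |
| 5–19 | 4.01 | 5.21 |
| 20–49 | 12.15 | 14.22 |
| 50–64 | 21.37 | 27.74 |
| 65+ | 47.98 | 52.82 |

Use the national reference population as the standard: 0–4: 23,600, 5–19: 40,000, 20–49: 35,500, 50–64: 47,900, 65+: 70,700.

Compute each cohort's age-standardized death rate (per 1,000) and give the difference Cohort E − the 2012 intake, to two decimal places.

Standard total = 217,700; weights = 0.1084, 0.1837, 0.1631, 0.2200, 0.3248.
Cohort E: 0.1084×1.80 + 0.1837×4.01 + 0.1631×12.15 + 0.2200×21.37 + 0.3248×47.98 = 23.1971 per 1,000.
The 2012 intake: 0.1084×1.64 + 0.1837×5.21 + 0.1631×14.22 + 0.2200×27.74 + 0.3248×52.82 = 26.7112 per 1,000.
Difference = 23.1971 − 26.7112 = -3.5141.

-3.51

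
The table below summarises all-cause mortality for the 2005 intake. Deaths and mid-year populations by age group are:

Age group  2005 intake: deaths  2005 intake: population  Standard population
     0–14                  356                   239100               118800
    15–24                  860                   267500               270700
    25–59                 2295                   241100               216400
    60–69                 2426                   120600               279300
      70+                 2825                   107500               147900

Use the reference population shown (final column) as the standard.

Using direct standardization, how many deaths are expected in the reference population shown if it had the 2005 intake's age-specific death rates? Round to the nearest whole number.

Age-specific rates per 1000 for the 2005 intake: 1.489, 3.215, 9.519, 20.116, 26.279.
Expected deaths = Σ (standard pop × age-specific rate ÷ 1000)
= 118800×1.489/1000 + 270700×3.215/1000 + 216400×9.519/1000 + 279300×20.116/1000 + 147900×26.279/1000
= 176.88 + 870.29 + 2059.88 + 5618.42 + 3886.67 = 12612.15.

12612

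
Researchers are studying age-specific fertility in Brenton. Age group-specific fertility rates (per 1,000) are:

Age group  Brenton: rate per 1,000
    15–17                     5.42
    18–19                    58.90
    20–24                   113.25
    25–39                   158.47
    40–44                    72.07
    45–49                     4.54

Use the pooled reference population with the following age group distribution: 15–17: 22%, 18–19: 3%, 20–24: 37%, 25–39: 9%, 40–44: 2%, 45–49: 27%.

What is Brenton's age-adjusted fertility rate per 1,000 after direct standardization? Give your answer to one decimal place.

61.8

Standard weights: 0.22, 0.03, 0.37, 0.09, 0.02, 0.27.
Standardized rate: 0.2200×5.42 + 0.0300×58.90 + 0.3700×113.25 + 0.0900×158.47 + 0.0200×72.07 + 0.2700×4.54 = 61.7914 per 1,000.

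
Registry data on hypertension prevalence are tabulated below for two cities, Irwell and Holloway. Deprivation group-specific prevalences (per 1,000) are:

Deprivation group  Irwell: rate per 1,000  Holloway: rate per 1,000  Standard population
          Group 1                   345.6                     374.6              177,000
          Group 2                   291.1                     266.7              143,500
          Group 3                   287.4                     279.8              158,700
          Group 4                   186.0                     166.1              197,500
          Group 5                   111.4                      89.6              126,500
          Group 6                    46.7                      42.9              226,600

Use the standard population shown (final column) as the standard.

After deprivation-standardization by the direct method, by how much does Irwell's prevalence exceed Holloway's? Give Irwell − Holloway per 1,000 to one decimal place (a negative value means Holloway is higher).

6.9

Standard total = 1,029,800; weights = 0.1719, 0.1393, 0.1541, 0.1918, 0.1228, 0.2200.
Irwell: 0.1719×345.6 + 0.1393×291.1 + 0.1541×287.4 + 0.1918×186.0 + 0.1228×111.4 + 0.2200×46.7 = 203.8879 per 1,000.
Holloway: 0.1719×374.6 + 0.1393×266.7 + 0.1541×279.8 + 0.1918×166.1 + 0.1228×89.6 + 0.2200×42.9 = 196.9705 per 1,000.
Difference = 203.8879 − 196.9705 = 6.9174.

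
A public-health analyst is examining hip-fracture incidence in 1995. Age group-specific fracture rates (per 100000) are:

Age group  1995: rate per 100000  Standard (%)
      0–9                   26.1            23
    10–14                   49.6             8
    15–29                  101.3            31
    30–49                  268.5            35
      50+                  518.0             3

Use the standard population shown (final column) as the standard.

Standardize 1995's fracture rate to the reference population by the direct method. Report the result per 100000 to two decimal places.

Standard weights: 0.23, 0.08, 0.31, 0.35, 0.03.
Standardized rate: 0.2300×26.1 + 0.0800×49.6 + 0.3100×101.3 + 0.3500×268.5 + 0.0300×518.0 = 150.8890 per 100000.

150.89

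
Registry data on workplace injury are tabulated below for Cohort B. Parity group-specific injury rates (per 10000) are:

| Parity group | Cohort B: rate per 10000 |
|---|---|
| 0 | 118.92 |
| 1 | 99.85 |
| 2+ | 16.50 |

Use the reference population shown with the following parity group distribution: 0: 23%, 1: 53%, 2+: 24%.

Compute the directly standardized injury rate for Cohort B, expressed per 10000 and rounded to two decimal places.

84.23

Standard weights: 0.23, 0.53, 0.24.
Standardized rate: 0.2300×118.92 + 0.5300×99.85 + 0.2400×16.50 = 84.2321 per 10000.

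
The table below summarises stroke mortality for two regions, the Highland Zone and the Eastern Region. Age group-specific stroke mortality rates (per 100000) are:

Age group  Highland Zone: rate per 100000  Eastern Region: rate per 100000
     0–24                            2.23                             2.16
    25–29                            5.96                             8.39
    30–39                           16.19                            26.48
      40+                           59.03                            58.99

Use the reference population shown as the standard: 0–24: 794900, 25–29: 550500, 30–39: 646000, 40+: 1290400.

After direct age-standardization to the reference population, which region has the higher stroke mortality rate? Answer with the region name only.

Standard total = 3281800; weights = 0.2422, 0.1677, 0.1968, 0.3932.
The Highland Zone: 0.2422×2.23 + 0.1677×5.96 + 0.1968×16.19 + 0.3932×59.03 = 27.9373 per 100000.
The Eastern Region: 0.2422×2.16 + 0.1677×8.39 + 0.1968×26.48 + 0.3932×58.99 = 30.3378 per 100000.

Eastern Region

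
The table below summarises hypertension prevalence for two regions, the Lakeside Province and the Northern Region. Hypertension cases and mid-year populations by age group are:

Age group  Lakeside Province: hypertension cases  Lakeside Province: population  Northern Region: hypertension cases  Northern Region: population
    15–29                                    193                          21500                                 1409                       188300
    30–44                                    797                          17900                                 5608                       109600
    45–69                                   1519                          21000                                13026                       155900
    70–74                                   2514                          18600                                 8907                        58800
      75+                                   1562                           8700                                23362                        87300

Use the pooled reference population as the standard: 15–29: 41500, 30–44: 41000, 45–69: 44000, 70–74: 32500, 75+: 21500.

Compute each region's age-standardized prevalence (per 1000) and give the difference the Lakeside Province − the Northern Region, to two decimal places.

-17.33

Age-specific rates per 1000 for the Lakeside Province: 8.977, 44.525, 72.333, 135.161, 179.540.
For the Northern Region: 7.483, 51.168, 83.554, 151.480, 267.606.
Standard total = 180500; weights = 0.2299, 0.2271, 0.2438, 0.1801, 0.1191.
The Lakeside Province: 0.2299×8.977 + 0.2271×44.525 + 0.2438×72.333 + 0.1801×135.161 + 0.1191×179.540 = 75.5323 per 1000.
The Northern Region: 0.2299×7.483 + 0.2271×51.168 + 0.2438×83.554 + 0.1801×151.480 + 0.1191×267.606 = 92.8609 per 1000.
Difference = 75.5323 − 92.8609 = -17.3285.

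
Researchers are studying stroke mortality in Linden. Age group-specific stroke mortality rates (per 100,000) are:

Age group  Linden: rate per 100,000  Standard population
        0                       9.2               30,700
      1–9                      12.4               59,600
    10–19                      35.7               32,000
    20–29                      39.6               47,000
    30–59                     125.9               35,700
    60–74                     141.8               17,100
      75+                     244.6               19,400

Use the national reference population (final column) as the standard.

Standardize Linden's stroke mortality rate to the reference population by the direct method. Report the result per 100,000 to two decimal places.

64.97

Standard total = 241,500; weights = 0.1271, 0.2468, 0.1325, 0.1946, 0.1478, 0.0708, 0.0803.
Standardized rate: 0.1271×9.2 + 0.2468×12.4 + 0.1325×35.7 + 0.1946×39.6 + 0.1478×125.9 + 0.0708×141.8 + 0.0803×244.6 = 64.9678 per 100,000.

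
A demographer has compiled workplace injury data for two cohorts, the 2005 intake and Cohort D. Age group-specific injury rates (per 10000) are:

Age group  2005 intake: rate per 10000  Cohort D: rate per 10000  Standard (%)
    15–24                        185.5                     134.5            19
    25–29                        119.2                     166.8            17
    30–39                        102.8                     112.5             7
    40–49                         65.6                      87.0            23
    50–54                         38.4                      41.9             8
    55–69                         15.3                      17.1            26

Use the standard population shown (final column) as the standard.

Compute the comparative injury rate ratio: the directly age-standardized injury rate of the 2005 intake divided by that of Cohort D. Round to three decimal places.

Standard weights: 0.19, 0.17, 0.07, 0.23, 0.08, 0.26.
The 2005 intake: 0.1900×185.5 + 0.1700×119.2 + 0.0700×102.8 + 0.2300×65.6 + 0.0800×38.4 + 0.2600×15.3 = 84.8430 per 10000.
Cohort D: 0.1900×134.5 + 0.1700×166.8 + 0.0700×112.5 + 0.2300×87.0 + 0.0800×41.9 + 0.2600×17.1 = 89.5940 per 10000.
Ratio = 84.8430 ÷ 89.5940 = 0.94697.

0.947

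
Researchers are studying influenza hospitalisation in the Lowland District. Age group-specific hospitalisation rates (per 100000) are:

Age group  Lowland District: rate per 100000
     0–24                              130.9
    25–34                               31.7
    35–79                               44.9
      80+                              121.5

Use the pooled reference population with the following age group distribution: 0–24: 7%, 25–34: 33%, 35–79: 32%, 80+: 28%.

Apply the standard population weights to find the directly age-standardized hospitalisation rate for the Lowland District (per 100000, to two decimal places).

Standard weights: 0.07, 0.33, 0.32, 0.28.
Standardized rate: 0.0700×130.9 + 0.3300×31.7 + 0.3200×44.9 + 0.2800×121.5 = 68.0120 per 100000.

68.01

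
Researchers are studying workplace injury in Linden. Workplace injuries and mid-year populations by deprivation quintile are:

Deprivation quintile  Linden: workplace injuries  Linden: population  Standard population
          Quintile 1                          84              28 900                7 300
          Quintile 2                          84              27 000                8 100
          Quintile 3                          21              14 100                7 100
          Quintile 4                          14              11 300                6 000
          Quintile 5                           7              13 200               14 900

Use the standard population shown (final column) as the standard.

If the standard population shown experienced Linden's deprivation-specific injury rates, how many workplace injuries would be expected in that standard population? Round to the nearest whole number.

72

Deprivation-specific rates per 10 000 for Linden: 29.07, 31.11, 14.89, 12.39, 5.30.
Expected workplace injuries = Σ (standard pop × deprivation-specific rate ÷ 10 000)
= 7 300×29.07/10 000 + 8 100×31.11/10 000 + 7 100×14.89/10 000 + 6 000×12.39/10 000 + 14 900×5.30/10 000
= 21.22 + 25.20 + 10.57 + 7.43 + 7.90 = 72.33.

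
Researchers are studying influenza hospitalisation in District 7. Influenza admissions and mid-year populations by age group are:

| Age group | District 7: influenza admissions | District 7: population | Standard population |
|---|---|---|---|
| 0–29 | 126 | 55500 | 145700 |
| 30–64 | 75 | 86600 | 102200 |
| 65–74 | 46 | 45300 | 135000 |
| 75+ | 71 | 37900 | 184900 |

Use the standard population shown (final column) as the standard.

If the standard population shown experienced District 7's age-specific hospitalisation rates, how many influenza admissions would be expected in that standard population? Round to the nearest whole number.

Age-specific rates per 100000 for District 7: 227.03, 86.61, 101.55, 187.34.
Expected influenza admissions = Σ (standard pop × age-specific rate ÷ 100000)
= 145700×227.03/100000 + 102200×86.61/100000 + 135000×101.55/100000 + 184900×187.34/100000
= 330.78 + 88.51 + 137.09 + 346.38 = 902.76.

903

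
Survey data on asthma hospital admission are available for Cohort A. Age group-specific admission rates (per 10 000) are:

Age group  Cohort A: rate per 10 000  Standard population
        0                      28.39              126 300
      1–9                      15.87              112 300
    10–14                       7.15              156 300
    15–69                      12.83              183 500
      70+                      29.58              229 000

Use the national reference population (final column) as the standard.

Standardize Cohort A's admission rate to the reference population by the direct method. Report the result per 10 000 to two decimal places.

19.34

Standard total = 807 400; weights = 0.1564, 0.1391, 0.1936, 0.2273, 0.2836.
Standardized rate: 0.1564×28.39 + 0.1391×15.87 + 0.1936×7.15 + 0.2273×12.83 + 0.2836×29.58 = 19.3380 per 10 000.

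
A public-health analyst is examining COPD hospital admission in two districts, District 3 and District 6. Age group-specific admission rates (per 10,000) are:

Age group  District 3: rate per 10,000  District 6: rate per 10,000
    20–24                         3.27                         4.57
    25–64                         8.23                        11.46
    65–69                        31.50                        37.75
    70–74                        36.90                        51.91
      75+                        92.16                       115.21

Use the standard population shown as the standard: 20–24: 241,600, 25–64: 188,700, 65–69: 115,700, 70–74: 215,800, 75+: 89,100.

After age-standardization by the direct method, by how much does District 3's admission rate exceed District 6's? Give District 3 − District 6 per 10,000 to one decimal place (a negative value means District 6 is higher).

-8.2

Standard total = 850,900; weights = 0.2839, 0.2218, 0.1360, 0.2536, 0.1047.
District 3: 0.2839×3.27 + 0.2218×8.23 + 0.1360×31.50 + 0.2536×36.90 + 0.1047×92.16 = 26.0454 per 10,000.
District 6: 0.2839×4.57 + 0.2218×11.46 + 0.1360×37.75 + 0.2536×51.91 + 0.1047×115.21 = 34.2011 per 10,000.
Difference = 26.0454 − 34.2011 = -8.1556.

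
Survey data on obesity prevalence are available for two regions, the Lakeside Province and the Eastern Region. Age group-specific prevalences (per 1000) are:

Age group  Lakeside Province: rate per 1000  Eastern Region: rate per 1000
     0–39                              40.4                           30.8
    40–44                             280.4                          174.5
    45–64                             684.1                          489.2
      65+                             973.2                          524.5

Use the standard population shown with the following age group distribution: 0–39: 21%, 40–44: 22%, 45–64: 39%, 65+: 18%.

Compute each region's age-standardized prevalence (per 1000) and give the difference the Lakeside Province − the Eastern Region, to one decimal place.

Standard weights: 0.21, 0.22, 0.39, 0.18.
The Lakeside Province: 0.2100×40.4 + 0.2200×280.4 + 0.3900×684.1 + 0.1800×973.2 = 512.1470 per 1000.
The Eastern Region: 0.2100×30.8 + 0.2200×174.5 + 0.3900×489.2 + 0.1800×524.5 = 330.0560 per 1000.
Difference = 512.1470 − 330.0560 = 182.0910.

182.1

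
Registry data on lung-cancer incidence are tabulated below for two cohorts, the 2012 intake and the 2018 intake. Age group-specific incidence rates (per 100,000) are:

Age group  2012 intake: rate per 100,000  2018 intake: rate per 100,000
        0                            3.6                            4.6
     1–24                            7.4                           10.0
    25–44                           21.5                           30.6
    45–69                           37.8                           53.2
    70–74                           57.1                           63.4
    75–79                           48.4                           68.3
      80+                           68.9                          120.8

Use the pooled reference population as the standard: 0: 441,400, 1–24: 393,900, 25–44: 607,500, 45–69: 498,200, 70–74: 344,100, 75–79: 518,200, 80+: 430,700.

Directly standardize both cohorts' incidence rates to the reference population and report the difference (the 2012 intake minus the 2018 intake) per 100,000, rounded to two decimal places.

Standard total = 3,234,000; weights = 0.1365, 0.1218, 0.1878, 0.1541, 0.1064, 0.1602, 0.1332.
The 2012 intake: 0.1365×3.6 + 0.1218×7.4 + 0.1878×21.5 + 0.1541×37.8 + 0.1064×57.1 + 0.1602×48.4 + 0.1332×68.9 = 34.2614 per 100,000.
The 2018 intake: 0.1365×4.6 + 0.1218×10.0 + 0.1878×30.6 + 0.1541×53.2 + 0.1064×63.4 + 0.1602×68.3 + 0.1332×120.8 = 49.5673 per 100,000.
Difference = 34.2614 − 49.5673 = -15.3059.

-15.31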